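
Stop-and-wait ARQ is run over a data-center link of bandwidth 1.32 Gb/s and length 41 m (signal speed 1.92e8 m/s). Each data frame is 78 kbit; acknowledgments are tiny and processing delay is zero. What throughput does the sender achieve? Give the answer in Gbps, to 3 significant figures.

t_tx = L/R = 78000/1320000000 = 5.90909e-05 s.
t_prop = 41/192000000 = 2.13542e-07 s; RTT = 4.27083e-07 s.
Cycle = t_tx + RTT = 5.9518e-05 s.
Throughput = L / cycle = 78000 / 5.9518e-05 = 1.31 Gbps.

1.31 Gbps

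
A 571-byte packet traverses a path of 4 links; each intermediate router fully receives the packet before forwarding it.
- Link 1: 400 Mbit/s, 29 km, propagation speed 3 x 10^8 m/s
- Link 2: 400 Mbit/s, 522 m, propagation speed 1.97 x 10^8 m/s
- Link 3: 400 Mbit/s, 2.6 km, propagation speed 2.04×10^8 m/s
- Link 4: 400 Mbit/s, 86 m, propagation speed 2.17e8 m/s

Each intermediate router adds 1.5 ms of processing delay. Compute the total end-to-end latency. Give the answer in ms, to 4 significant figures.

L = 571 × 8 = 4568 bits.
Transmission delay per hop = L/R = 4568/400000000 = 0.01142 ms; 4 hops → 0.04568 ms.
Propagation delays (d/s per hop): 0.0966667, 0.00264975, 0.0127451, 0.000396313 ms; sum = 0.112458 ms.
Processing at 3 router(s): 3 × 1.5 ms = 4.5 ms.
End-to-end = 4.658 ms.

4.658 ms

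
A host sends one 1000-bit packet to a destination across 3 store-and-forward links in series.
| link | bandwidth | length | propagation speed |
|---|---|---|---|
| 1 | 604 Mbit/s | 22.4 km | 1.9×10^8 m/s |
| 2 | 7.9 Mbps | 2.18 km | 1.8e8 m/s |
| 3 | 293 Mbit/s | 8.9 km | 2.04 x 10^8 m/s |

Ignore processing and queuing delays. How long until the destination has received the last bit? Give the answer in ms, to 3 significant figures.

Transmission delays (L/R per hop): 0.00165563, 0.126582, 0.00341297 ms; sum = 0.131651 ms.
Propagation delays (d/s per hop): 0.117895, 0.0121111, 0.0436275 ms; sum = 0.173633 ms.
End-to-end = 0.305 ms.

0.305 ms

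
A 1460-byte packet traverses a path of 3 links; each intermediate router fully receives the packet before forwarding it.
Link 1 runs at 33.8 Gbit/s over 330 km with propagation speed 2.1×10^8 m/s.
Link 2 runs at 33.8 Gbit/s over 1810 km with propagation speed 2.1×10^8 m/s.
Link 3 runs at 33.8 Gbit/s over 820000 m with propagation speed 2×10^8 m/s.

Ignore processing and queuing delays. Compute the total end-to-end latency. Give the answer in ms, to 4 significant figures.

L = 1460 × 8 = 11680 bits.
Transmission delay per hop = L/R = 11680/3.38e+10 = 0.000345562 ms; 3 hops → 0.00103669 ms.
Propagation delays (d/s per hop): 1.57143, 8.61905, 4.1 ms; sum = 14.2905 ms.
End-to-end = 14.29 ms.

14.29 ms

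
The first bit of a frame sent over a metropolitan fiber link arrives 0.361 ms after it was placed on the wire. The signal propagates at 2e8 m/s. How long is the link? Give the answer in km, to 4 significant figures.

72.20 km

d = s × t_prop = 200000000 × 0.000361 = 72.20 km.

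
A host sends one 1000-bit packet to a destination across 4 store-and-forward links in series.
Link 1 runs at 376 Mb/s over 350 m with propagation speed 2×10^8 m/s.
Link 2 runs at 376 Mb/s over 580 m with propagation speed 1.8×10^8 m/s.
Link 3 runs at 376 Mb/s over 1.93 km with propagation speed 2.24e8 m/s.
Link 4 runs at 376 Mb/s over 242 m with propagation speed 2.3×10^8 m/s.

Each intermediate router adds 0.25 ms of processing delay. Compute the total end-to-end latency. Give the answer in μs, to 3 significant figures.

775 μs

Transmission delay per hop = L/R = 1000/376000000 = 2.65957 μs; 4 hops → 10.6383 μs.
Propagation delays (d/s per hop): 1.75, 3.22222, 8.61607, 1.05217 μs; sum = 14.6405 μs.
Processing at 3 router(s): 3 × 0.25 ms = 750 μs.
End-to-end = 775 μs.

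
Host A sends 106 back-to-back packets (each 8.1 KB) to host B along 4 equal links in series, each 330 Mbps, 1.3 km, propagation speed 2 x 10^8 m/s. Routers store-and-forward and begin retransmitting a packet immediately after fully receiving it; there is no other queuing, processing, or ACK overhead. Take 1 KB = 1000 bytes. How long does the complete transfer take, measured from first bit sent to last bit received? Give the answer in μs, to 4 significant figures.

21430 μs

Per-hop transmission t_tx = L/R = 64800/330000000 = 196.364 μs.
Per-hop propagation t_prop = 1300/200000000 = 6.5 μs.
Pipeline fill: first packet needs 4·t_tx to clear all hops; remaining 105 packets each add one t_tx.
Total = (4+106-1)·t_tx + 4·t_prop = 109·196.364 + 4·6.5 = 21430 μs.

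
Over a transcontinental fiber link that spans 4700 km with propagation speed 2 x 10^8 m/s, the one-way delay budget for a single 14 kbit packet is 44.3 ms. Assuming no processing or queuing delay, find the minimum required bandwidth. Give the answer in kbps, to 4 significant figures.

673.1 kbps

Propagation delay = 4700000 / 200000000 = 23.5 ms.
Transmission budget = 44.3 − 23.5 = 20.8 ms.
R ≥ L / t_tx = 14000 bits / 0.0208 s = 673.1 kbps.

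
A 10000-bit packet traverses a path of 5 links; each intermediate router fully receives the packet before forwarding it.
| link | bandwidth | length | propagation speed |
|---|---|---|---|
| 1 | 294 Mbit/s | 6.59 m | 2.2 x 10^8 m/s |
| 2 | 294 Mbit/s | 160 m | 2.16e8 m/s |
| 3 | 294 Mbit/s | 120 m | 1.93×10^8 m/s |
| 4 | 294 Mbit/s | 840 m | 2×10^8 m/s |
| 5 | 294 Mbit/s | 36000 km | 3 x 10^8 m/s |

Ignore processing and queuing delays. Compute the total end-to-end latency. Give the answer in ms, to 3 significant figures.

120 ms

Transmission delay per hop = L/R = 10000/294000000 = 0.0340136 ms; 5 hops → 0.170068 ms.
Propagation delays (d/s per hop): 2.99545e-05, 0.000740741, 0.000621762, 0.0042, 120 ms; sum = 120.006 ms.
End-to-end = 120 ms.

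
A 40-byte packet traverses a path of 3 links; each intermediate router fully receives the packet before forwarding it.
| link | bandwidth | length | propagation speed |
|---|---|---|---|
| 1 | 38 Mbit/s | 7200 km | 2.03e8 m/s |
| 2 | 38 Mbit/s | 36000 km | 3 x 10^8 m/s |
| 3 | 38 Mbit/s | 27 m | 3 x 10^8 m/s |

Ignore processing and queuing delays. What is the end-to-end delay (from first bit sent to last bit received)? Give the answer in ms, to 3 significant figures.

155 ms

L = 40 × 8 = 320 bits.
Transmission delay per hop = L/R = 320/38000000 = 0.00842105 ms; 3 hops → 0.0252632 ms.
Propagation delays (d/s per hop): 35.468, 120, 9e-05 ms; sum = 155.468 ms.
End-to-end = 155 ms.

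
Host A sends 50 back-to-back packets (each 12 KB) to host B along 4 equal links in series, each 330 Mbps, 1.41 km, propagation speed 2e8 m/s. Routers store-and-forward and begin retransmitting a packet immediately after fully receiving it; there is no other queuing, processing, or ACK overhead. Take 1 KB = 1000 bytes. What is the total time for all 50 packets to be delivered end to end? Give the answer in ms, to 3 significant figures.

15.4 ms

Per-hop transmission t_tx = L/R = 96000/330000000 = 0.290909 ms.
Per-hop propagation t_prop = 1410/200000000 = 0.00705 ms.
Pipeline fill: first packet needs 4·t_tx to clear all hops; remaining 49 packets each add one t_tx.
Total = (4+50-1)·t_tx + 4·t_prop = 53·0.290909 + 4·0.00705 = 15.4 ms.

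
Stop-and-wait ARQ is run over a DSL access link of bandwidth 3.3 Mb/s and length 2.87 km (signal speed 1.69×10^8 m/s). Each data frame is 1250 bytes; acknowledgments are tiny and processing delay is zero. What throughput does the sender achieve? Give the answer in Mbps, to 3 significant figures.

3.26 Mbps

t_tx = L/R = 10000/3300000 = 0.0030303 s.
t_prop = 2870/169000000 = 1.69822e-05 s; RTT = 3.39645e-05 s.
Cycle = t_tx + RTT = 0.00306427 s.
Throughput = L / cycle = 10000 / 0.00306427 = 3.26 Mbps.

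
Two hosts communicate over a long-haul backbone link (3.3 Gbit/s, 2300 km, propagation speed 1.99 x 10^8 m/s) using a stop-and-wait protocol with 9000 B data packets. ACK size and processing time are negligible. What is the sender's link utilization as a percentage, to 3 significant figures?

0.0943 %

t_tx = L/R = 72000/3300000000 = 2.18182e-05 s.
t_prop = 2300000/199000000 = 0.0115578 s; RTT = 0.0231156 s.
Cycle = t_tx + RTT = 0.0231374 s.
Utilization = t_tx / cycle = 2.18182e-05/0.0231374 = 0.0943 %.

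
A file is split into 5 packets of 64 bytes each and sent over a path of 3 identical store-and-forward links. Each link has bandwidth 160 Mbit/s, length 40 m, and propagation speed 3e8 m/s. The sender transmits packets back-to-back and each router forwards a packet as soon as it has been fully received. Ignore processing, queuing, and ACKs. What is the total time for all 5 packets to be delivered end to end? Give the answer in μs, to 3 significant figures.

Per-hop transmission t_tx = L/R = 512/160000000 = 3.2 μs.
Per-hop propagation t_prop = 40/300000000 = 0.133333 μs.
Pipeline fill: first packet needs 3·t_tx to clear all hops; remaining 4 packets each add one t_tx.
Total = (3+5-1)·t_tx + 3·t_prop = 7·3.2 + 3·0.133333 = 22.8 μs.

22.8 μs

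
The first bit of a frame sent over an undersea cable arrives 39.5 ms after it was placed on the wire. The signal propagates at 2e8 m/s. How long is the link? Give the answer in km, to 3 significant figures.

d = s × t_prop = 200000000 × 0.0395 = 7900 km.

7900 km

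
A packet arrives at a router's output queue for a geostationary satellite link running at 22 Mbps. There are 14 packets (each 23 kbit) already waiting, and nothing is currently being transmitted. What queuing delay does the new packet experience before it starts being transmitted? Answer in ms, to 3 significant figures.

14.6 ms

Each queued packet: L/R = 23000/22000000 = 1.04545 ms.
14 queued → 14.6364 ms.
Queuing delay = 14.6 ms.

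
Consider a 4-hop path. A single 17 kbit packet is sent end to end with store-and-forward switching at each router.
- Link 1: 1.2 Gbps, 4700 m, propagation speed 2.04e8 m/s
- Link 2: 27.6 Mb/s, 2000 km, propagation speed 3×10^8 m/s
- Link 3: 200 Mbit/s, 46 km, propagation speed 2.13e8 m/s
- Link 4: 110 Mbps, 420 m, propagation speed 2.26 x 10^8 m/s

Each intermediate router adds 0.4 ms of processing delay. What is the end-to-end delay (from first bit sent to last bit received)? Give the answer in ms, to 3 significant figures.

8.98 ms

L = 17000 bits.
Transmission delays (L/R per hop): 0.0141667, 0.615942, 0.085, 0.154545 ms; sum = 0.869654 ms.
Propagation delays (d/s per hop): 0.0230392, 6.66667, 0.215962, 0.00185841 ms; sum = 6.90753 ms.
Processing at 3 router(s): 3 × 0.4 ms = 1.2 ms.
End-to-end = 8.98 ms.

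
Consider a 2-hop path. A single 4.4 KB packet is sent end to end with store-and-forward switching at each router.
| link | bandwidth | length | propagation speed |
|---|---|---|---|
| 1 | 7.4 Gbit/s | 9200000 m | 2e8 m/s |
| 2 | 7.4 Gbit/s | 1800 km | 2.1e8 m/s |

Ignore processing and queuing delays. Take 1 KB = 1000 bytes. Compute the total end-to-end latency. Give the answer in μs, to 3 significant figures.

54600 μs

L = 35200 bits.
Transmission delay per hop = L/R = 35200/7400000000 = 4.75676 μs; 2 hops → 9.51351 μs.
Propagation delays (d/s per hop): 46000, 8571.43 μs; sum = 54571.4 μs.
End-to-end = 54600 μs.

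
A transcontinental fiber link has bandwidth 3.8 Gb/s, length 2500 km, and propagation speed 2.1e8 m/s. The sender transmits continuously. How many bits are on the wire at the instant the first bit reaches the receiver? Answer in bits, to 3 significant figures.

45200000 bits

Propagation delay = 2500000 / 210000000 = 0.0119048 s.
BDP = R × t_prop = 3800000000 × 0.0119048 = 45238100 bits.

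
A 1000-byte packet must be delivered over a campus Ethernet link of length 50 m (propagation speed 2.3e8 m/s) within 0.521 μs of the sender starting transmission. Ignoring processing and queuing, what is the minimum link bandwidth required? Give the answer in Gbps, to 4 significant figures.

L = 8000 bits.
Propagation delay = 50 / 2.3e+08 = 0.217391 μs.
Transmission budget = 0.521 − 0.217391 = 0.303609 μs.
R ≥ L / t_tx = 8000 bits / 3.03609e-07 s = 26.35 Gbps.

26.35 Gbps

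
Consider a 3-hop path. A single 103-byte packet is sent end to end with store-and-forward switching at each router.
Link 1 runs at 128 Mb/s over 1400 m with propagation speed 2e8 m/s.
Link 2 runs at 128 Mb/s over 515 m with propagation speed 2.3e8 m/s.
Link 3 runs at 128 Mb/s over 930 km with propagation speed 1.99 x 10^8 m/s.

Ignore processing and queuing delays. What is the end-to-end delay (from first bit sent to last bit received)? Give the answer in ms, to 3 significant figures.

L = 103 × 8 = 824 bits.
Transmission delay per hop = L/R = 824/128000000 = 0.0064375 ms; 3 hops → 0.0193125 ms.
Propagation delays (d/s per hop): 0.007, 0.00223913, 4.67337 ms; sum = 4.68261 ms.
End-to-end = 4.70 ms.

4.70 ms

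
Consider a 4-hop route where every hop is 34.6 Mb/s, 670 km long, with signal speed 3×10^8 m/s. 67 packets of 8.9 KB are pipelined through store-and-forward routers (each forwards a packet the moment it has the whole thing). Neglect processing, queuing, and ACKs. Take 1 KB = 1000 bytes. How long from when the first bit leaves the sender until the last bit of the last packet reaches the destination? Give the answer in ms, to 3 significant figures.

Per-hop transmission t_tx = L/R = 71200/34600000 = 2.0578 ms.
Per-hop propagation t_prop = 670000/300000000 = 2.23333 ms.
Pipeline fill: first packet needs 4·t_tx to clear all hops; remaining 66 packets each add one t_tx.
Total = (4+67-1)·t_tx + 4·t_prop = 70·2.0578 + 4·2.23333 = 153 ms.

153 ms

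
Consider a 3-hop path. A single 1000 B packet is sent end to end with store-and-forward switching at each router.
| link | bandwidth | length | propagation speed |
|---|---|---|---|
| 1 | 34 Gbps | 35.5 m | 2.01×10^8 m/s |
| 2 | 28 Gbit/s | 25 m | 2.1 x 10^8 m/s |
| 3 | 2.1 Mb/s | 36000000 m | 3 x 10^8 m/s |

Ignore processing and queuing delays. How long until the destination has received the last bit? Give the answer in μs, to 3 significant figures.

124000 μs

L = 1000 × 8 = 8000 bits.
Transmission delays (L/R per hop): 0.235294, 0.285714, 3809.52 μs; sum = 3810.04 μs.
Propagation delays (d/s per hop): 0.176617, 0.119048, 120000 μs; sum = 120000 μs.
End-to-end = 124000 μs.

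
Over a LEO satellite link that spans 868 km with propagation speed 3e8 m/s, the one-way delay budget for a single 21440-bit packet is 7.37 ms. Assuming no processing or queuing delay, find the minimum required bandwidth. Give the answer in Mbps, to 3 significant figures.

4.79 Mbps

Propagation delay = 868000 / 300000000 = 2.89333 ms.
Transmission budget = 7.37 − 2.89333 = 4.47667 ms.
R ≥ L / t_tx = 21440 bits / 0.00447667 s = 4.79 Mbps.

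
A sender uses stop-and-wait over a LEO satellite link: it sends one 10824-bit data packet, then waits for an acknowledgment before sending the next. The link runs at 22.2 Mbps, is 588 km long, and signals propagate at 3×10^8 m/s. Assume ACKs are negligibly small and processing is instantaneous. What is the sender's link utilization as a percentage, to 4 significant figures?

t_tx = L/R = 10824/22200000 = 0.000487568 s.
t_prop = 588000/300000000 = 0.00196 s; RTT = 0.00392 s.
Cycle = t_tx + RTT = 0.00440757 s.
Utilization = t_tx / cycle = 0.000487568/0.00440757 = 11.06 %.

11.06 %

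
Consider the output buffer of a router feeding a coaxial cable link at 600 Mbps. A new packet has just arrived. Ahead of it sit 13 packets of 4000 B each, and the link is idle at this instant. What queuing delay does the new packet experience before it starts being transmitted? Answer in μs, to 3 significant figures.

693 μs

Each queued packet: L/R = 32000/600000000 = 53.3333 μs.
13 queued → 693.333 μs.
Queuing delay = 693 μs.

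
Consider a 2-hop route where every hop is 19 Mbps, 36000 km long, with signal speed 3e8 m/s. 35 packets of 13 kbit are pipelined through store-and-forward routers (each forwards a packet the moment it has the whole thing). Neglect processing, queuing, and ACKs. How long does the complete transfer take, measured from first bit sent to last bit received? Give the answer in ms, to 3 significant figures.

Per-hop transmission t_tx = L/R = 13000/19000000 = 0.684211 ms.
Per-hop propagation t_prop = 36000000/300000000 = 120 ms.
Pipeline fill: first packet needs 2·t_tx to clear all hops; remaining 34 packets each add one t_tx.
Total = (2+35-1)·t_tx + 2·t_prop = 36·0.684211 + 2·120 = 265 ms.

265 ms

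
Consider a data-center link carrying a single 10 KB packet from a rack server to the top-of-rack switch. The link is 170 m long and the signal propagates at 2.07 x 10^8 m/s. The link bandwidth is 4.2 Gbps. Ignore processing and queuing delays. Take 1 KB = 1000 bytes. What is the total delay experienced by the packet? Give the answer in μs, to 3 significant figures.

L = 80000 bits.
Transmission delay = L/R = 80000 / 4200000000 = 19.0476 μs.
Propagation delay = d/s = 170 m / 2.07e+08 m/s = 0.821256 μs.
Total = 19.9 μs.

19.9 μs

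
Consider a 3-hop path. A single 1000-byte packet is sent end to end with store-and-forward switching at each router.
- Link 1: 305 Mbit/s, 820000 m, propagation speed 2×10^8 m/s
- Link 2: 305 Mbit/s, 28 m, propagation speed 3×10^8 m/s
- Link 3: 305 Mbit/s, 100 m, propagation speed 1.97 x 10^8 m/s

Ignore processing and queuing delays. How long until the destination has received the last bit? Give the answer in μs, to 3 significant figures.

4180 μs

L = 1000 × 8 = 8000 bits.
Transmission delay per hop = L/R = 8000/305000000 = 26.2295 μs; 3 hops → 78.6885 μs.
Propagation delays (d/s per hop): 4100, 0.0933333, 0.507614 μs; sum = 4100.6 μs.
End-to-end = 4180 μs.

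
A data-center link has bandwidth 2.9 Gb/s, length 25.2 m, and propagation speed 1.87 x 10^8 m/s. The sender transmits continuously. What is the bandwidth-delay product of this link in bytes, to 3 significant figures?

48.9 bytes

Propagation delay = 25.2 / 187000000 = 1.34759e-07 s.
BDP = R × t_prop = 2900000000 × 1.34759e-07 = 390.802 bits.
In bytes: 390.802/8 = 48.9 bytes.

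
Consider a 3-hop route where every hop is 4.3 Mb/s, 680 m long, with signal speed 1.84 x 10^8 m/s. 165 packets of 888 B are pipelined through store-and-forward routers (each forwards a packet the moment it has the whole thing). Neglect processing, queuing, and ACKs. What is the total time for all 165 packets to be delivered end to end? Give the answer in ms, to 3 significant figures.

Per-hop transmission t_tx = L/R = 7104/4300000 = 1.65209 ms.
Per-hop propagation t_prop = 680/184000000 = 0.00369565 ms.
Pipeline fill: first packet needs 3·t_tx to clear all hops; remaining 164 packets each add one t_tx.
Total = (3+165-1)·t_tx + 3·t_prop = 167·1.65209 + 3·0.00369565 = 276 ms.

276 ms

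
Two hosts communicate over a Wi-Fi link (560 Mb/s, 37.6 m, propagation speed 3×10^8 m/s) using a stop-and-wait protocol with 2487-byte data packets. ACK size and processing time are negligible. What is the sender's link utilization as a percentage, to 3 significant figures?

t_tx = L/R = 19896/560000000 = 3.55286e-05 s.
t_prop = 37.6/300000000 = 1.25333e-07 s; RTT = 2.50667e-07 s.
Cycle = t_tx + RTT = 3.57792e-05 s.
Utilization = t_tx / cycle = 3.55286e-05/3.57792e-05 = 99.3 %.

99.3 %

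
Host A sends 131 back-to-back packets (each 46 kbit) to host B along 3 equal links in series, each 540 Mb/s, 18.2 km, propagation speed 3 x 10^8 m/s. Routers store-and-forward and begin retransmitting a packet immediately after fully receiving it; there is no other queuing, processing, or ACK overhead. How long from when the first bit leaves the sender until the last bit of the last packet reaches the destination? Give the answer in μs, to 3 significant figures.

Per-hop transmission t_tx = L/R = 46000/540000000 = 85.1852 μs.
Per-hop propagation t_prop = 18200/300000000 = 60.6667 μs.
Pipeline fill: first packet needs 3·t_tx to clear all hops; remaining 130 packets each add one t_tx.
Total = (3+131-1)·t_tx + 3·t_prop = 133·85.1852 + 3·60.6667 = 11500 μs.

11500 μs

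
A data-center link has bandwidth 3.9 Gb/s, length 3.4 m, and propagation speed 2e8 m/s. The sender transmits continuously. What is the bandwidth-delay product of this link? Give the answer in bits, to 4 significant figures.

66.30 bits

Propagation delay = 3.4 / 200000000 = 1.7e-08 s.
BDP = R × t_prop = 3900000000 × 1.7e-08 = 66.3 bits.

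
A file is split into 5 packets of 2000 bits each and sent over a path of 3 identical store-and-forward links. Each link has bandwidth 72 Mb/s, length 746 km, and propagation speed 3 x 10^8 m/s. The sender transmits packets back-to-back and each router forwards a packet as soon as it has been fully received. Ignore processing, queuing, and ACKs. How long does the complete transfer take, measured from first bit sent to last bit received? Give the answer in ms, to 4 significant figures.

Per-hop transmission t_tx = L/R = 2000/72000000 = 0.0277778 ms.
Per-hop propagation t_prop = 746000/300000000 = 2.48667 ms.
Pipeline fill: first packet needs 3·t_tx to clear all hops; remaining 4 packets each add one t_tx.
Total = (3+5-1)·t_tx + 3·t_prop = 7·0.0277778 + 3·2.48667 = 7.654 ms.

7.654 ms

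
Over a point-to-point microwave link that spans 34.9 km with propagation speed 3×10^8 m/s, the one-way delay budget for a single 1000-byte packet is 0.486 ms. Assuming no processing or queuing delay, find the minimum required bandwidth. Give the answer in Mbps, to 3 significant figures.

L = 8000 bits.
Propagation delay = 34900 / 300000000 = 0.116333 ms.
Transmission budget = 0.486 − 0.116333 = 0.369667 ms.
R ≥ L / t_tx = 8000 bits / 0.000369667 s = 21.6 Mbps.

21.6 Mbps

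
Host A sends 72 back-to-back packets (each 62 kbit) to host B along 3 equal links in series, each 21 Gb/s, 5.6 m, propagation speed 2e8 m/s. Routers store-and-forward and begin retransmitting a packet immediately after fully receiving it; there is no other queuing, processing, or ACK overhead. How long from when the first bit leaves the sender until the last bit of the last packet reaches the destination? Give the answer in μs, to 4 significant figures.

Per-hop transmission t_tx = L/R = 62000/21000000000 = 2.95238 μs.
Per-hop propagation t_prop = 5.6/200000000 = 0.028 μs.
Pipeline fill: first packet needs 3·t_tx to clear all hops; remaining 71 packets each add one t_tx.
Total = (3+72-1)·t_tx + 3·t_prop = 74·2.95238 + 3·0.028 = 218.6 μs.

218.6 μs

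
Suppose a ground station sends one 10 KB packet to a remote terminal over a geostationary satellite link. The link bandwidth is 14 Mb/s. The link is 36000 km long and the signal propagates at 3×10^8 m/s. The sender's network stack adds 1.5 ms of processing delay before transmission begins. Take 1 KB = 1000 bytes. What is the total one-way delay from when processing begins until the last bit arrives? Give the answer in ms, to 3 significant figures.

L = 80000 bits.
Transmission delay = L/R = 80000 / 14000000 = 5.71429 ms.
Propagation delay = d/s = 36000000 m / 300000000 m/s = 120 ms.
Plus processing delay 1.5 ms = 1.5 ms.
Total = 127 ms.

127 ms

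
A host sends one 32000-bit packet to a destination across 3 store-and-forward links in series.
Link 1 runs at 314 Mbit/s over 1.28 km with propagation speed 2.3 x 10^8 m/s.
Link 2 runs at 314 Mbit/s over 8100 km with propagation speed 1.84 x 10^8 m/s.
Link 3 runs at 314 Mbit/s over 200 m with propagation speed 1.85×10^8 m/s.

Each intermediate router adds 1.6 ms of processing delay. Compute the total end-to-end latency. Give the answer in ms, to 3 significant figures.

Transmission delay per hop = L/R = 32000/314000000 = 0.101911 ms; 3 hops → 0.305732 ms.
Propagation delays (d/s per hop): 0.00556522, 44.0217, 0.00108108 ms; sum = 44.0284 ms.
Processing at 2 router(s): 2 × 1.6 ms = 3.2 ms.
End-to-end = 47.5 ms.

47.5 ms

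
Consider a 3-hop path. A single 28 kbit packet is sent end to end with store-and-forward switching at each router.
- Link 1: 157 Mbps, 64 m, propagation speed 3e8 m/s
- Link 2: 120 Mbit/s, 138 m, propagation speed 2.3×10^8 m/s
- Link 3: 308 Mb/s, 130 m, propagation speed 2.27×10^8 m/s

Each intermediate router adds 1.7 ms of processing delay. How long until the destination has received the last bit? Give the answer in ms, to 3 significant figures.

L = 28000 bits.
Transmission delays (L/R per hop): 0.178344, 0.233333, 0.0909091 ms; sum = 0.502586 ms.
Propagation delays (d/s per hop): 0.000213333, 0.0006, 0.000572687 ms; sum = 0.00138602 ms.
Processing at 2 router(s): 2 × 1.7 ms = 3.4 ms.
End-to-end = 3.90 ms.

3.90 ms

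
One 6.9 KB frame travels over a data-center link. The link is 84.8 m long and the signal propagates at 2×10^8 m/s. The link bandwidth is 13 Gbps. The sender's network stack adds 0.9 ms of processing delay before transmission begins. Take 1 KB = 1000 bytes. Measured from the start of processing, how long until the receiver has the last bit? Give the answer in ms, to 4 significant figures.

0.9047 ms

L = 55200 bits.
Transmission delay = L/R = 55200 / 13000000000 = 0.00424615 ms.
Propagation delay = d/s = 84.8 m / 200000000 m/s = 0.000424 ms.
Plus processing delay 0.9 ms = 0.9 ms.
Total = 0.9047 ms.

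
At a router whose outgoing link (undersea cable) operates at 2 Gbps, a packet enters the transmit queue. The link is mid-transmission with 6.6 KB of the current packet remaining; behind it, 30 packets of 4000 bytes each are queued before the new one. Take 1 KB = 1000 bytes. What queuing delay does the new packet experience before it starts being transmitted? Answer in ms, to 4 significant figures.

Each queued packet: L/R = 32000/2000000000 = 0.016 ms.
30 queued → 0.48 ms.
Plus remaining 52800 bits of current packet: 0.0264 ms.
Queuing delay = 0.5064 ms.

0.5064 ms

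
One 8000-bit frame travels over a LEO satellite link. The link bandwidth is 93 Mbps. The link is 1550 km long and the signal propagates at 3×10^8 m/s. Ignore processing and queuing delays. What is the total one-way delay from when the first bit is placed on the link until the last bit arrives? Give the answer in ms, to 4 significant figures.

5.253 ms

Transmission delay = L/R = 8000 / 93000000 = 0.0860215 ms.
Propagation delay = d/s = 1550000 m / 300000000 m/s = 5.16667 ms.
Total = 5.253 ms.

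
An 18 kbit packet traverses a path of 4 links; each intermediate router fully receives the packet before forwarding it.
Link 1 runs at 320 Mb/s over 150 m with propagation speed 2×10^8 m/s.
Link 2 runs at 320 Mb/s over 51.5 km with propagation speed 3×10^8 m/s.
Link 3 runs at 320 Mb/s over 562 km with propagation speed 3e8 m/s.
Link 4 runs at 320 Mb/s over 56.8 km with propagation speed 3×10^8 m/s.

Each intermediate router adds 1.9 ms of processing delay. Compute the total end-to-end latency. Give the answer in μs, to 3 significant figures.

L = 18000 bits.
Transmission delay per hop = L/R = 18000/320000000 = 56.25 μs; 4 hops → 225 μs.
Propagation delays (d/s per hop): 0.75, 171.667, 1873.33, 189.333 μs; sum = 2235.08 μs.
Processing at 3 router(s): 3 × 1.9 ms = 5700 μs.
End-to-end = 8160 μs.

8160 μs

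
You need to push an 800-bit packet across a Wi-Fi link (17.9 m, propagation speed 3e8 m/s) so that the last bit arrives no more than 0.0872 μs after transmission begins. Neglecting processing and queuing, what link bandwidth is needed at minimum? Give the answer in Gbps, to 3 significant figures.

29.1 Gbps

Propagation delay = 17.9 / 300000000 = 0.0596667 μs.
Transmission budget = 0.0872 − 0.0596667 = 0.0275333 μs.
R ≥ L / t_tx = 800 bits / 2.75333e-08 s = 29.1 Gbps.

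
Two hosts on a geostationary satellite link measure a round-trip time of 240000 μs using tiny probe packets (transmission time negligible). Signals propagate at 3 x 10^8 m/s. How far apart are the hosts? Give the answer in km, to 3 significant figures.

One-way propagation = RTT/2 = 120000 μs.
d = s × t = 300000000 × 0.12 = 36000 km.

36000 km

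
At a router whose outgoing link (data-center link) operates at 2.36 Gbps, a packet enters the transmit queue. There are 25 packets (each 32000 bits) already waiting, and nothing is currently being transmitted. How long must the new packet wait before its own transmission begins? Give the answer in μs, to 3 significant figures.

Each queued packet: L/R = 32000/2360000000 = 13.5593 μs.
25 queued → 338.983 μs.
Queuing delay = 339 μs.

339 μs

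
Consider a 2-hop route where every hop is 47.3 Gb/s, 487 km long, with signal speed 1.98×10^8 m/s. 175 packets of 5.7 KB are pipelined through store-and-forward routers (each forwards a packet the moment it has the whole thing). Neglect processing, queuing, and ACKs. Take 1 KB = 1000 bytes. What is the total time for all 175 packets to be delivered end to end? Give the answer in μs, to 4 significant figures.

Per-hop transmission t_tx = L/R = 45600/47300000000 = 0.964059 μs.
Per-hop propagation t_prop = 487000/198000000 = 2459.6 μs.
Pipeline fill: first packet needs 2·t_tx to clear all hops; remaining 174 packets each add one t_tx.
Total = (2+175-1)·t_tx + 2·t_prop = 176·0.964059 + 2·2459.6 = 5089 μs.

5089 μs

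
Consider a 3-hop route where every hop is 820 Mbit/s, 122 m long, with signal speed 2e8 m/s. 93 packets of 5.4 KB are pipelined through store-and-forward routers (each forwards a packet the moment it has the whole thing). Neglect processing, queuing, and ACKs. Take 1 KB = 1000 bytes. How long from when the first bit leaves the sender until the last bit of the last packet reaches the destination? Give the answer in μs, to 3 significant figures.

5010 μs

Per-hop transmission t_tx = L/R = 43200/820000000 = 52.6829 μs.
Per-hop propagation t_prop = 122/200000000 = 0.61 μs.
Pipeline fill: first packet needs 3·t_tx to clear all hops; remaining 92 packets each add one t_tx.
Total = (3+93-1)·t_tx + 3·t_prop = 95·52.6829 + 3·0.61 = 5010 μs.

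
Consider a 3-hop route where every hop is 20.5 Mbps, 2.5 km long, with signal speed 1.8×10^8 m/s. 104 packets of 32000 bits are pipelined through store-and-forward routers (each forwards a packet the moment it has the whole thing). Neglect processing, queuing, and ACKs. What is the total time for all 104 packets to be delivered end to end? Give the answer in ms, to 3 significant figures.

166 ms

Per-hop transmission t_tx = L/R = 32000/20500000 = 1.56098 ms.
Per-hop propagation t_prop = 2500/180000000 = 0.0138889 ms.
Pipeline fill: first packet needs 3·t_tx to clear all hops; remaining 103 packets each add one t_tx.
Total = (3+104-1)·t_tx + 3·t_prop = 106·1.56098 + 3·0.0138889 = 166 ms.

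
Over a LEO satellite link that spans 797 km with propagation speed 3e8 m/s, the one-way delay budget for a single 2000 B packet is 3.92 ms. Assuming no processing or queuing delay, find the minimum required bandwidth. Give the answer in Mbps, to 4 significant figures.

12.66 Mbps

L = 16000 bits.
Propagation delay = 797000 / 300000000 = 2.65667 ms.
Transmission budget = 3.92 − 2.65667 = 1.26333 ms.
R ≥ L / t_tx = 16000 bits / 0.00126333 s = 12.66 Mbps.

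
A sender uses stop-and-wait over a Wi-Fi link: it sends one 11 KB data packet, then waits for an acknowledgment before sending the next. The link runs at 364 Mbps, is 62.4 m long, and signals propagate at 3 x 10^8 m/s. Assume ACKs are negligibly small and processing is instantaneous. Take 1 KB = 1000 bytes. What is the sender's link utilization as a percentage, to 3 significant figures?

t_tx = L/R = 88000/364000000 = 0.000241758 s.
t_prop = 62.4/300000000 = 2.08e-07 s; RTT = 4.16e-07 s.
Cycle = t_tx + RTT = 0.000242174 s.
Utilization = t_tx / cycle = 0.000241758/0.000242174 = 99.8 %.

99.8 %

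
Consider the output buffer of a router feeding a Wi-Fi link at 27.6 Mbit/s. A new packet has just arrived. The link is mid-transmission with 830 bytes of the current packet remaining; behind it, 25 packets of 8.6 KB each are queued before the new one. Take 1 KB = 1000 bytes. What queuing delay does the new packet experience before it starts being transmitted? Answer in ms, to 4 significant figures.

Each queued packet: L/R = 68800/27600000 = 2.49275 ms.
25 queued → 62.3188 ms.
Plus remaining 6640 bits of current packet: 0.24058 ms.
Queuing delay = 62.56 ms.

62.56 ms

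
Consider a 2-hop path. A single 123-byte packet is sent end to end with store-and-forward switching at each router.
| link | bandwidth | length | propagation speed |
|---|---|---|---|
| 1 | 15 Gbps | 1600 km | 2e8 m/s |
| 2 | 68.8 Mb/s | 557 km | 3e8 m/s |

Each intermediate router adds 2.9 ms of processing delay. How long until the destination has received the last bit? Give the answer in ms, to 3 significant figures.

L = 123 × 8 = 984 bits.
Transmission delays (L/R per hop): 6.56e-05, 0.0143023 ms; sum = 0.0143679 ms.
Propagation delays (d/s per hop): 8, 1.85667 ms; sum = 9.85667 ms.
Processing at 1 router(s): 1 × 2.9 ms = 2.9 ms.
End-to-end = 12.8 ms.

12.8 ms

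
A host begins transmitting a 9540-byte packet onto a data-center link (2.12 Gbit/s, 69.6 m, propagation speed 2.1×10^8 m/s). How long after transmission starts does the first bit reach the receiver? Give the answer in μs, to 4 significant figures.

0.3314 μs

First bit experiences only propagation delay: d/s = 69.6/210000000 = 0.3314 μs.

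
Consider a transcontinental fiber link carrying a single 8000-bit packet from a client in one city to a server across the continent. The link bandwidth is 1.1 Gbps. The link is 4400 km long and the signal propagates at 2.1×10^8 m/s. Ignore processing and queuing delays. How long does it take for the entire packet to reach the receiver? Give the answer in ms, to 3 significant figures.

21.0 ms

Transmission delay = L/R = 8000 / 1100000000 = 0.00727273 ms.
Propagation delay = d/s = 4400000 m / 210000000 m/s = 20.9524 ms.
Total = 21.0 ms.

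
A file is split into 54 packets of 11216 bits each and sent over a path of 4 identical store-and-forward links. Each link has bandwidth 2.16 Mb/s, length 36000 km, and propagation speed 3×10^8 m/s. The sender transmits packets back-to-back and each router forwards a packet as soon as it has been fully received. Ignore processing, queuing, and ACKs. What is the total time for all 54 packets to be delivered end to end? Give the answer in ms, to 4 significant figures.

776.0 ms

Per-hop transmission t_tx = L/R = 11216/2160000 = 5.19259 ms.
Per-hop propagation t_prop = 36000000/300000000 = 120 ms.
Pipeline fill: first packet needs 4·t_tx to clear all hops; remaining 53 packets each add one t_tx.
Total = (4+54-1)·t_tx + 4·t_prop = 57·5.19259 + 4·120 = 776.0 ms.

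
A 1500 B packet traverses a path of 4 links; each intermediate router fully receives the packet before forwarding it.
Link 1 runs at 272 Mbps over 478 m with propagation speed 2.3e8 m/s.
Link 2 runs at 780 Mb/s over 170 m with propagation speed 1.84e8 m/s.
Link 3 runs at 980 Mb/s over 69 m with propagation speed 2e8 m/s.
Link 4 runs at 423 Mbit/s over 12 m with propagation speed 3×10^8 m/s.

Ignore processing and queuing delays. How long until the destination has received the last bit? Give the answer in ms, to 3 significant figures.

0.104 ms

L = 1500 × 8 = 12000 bits.
Transmission delays (L/R per hop): 0.0441176, 0.0153846, 0.0122449, 0.0283688 ms; sum = 0.100116 ms.
Propagation delays (d/s per hop): 0.00207826, 0.000923913, 0.000345, 4e-05 ms; sum = 0.00338717 ms.
End-to-end = 0.104 ms.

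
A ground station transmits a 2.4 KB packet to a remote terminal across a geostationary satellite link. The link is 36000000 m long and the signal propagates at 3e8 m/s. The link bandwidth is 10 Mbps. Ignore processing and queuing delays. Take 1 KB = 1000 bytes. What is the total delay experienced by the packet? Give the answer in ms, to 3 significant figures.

L = 19200 bits.
Transmission delay = L/R = 19200 / 10000000 = 1.92 ms.
Propagation delay = d/s = 36000000 m / 300000000 m/s = 120 ms.
Total = 122 ms.

122 ms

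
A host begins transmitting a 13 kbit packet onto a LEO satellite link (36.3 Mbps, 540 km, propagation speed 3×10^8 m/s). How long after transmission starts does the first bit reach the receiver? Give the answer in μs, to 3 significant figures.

First bit experiences only propagation delay: d/s = 540000/300000000 = 1800 μs.

1800 μs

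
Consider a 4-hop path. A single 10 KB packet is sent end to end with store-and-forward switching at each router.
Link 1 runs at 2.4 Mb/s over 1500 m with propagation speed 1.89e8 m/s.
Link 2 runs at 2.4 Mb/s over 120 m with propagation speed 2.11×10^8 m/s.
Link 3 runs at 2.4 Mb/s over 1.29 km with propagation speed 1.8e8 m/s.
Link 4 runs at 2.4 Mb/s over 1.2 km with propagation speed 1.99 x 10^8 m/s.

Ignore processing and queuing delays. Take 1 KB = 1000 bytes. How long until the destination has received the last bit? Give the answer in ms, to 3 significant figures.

L = 80000 bits.
Transmission delay per hop = L/R = 80000/2400000 = 33.3333 ms; 4 hops → 133.333 ms.
Propagation delays (d/s per hop): 0.00793651, 0.00056872, 0.00716667, 0.00603015 ms; sum = 0.021702 ms.
End-to-end = 133 ms.

133 ms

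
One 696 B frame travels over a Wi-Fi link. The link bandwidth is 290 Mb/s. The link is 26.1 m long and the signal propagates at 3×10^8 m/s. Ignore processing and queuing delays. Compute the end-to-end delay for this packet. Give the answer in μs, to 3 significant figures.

L = 696 × 8 = 5568 bits.
Transmission delay = L/R = 5568 / 290000000 = 19.2 μs.
Propagation delay = d/s = 26.1 m / 300000000 m/s = 0.087 μs.
Total = 19.3 μs.

19.3 μs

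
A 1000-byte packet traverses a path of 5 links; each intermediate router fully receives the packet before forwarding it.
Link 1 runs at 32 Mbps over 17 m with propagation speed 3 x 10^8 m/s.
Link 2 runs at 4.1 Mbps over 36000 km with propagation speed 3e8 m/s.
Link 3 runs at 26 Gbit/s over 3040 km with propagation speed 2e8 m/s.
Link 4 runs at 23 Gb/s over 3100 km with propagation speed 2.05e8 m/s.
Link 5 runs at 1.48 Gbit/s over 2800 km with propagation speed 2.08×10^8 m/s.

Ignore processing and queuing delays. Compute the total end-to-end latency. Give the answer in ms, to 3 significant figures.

166 ms

L = 1000 × 8 = 8000 bits.
Transmission delays (L/R per hop): 0.25, 1.95122, 0.000307692, 0.000347826, 0.00540541 ms; sum = 2.20728 ms.
Propagation delays (d/s per hop): 5.66667e-05, 120, 15.2, 15.122, 13.4615 ms; sum = 163.784 ms.
End-to-end = 166 ms.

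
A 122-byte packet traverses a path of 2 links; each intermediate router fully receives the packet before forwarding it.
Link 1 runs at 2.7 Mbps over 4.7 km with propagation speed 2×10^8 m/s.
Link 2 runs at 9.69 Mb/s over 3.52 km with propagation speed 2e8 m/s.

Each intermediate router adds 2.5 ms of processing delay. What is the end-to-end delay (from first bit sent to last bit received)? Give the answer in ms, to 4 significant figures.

L = 122 × 8 = 976 bits.
Transmission delays (L/R per hop): 0.361481, 0.100722 ms; sum = 0.462204 ms.
Propagation delays (d/s per hop): 0.0235, 0.0176 ms; sum = 0.0411 ms.
Processing at 1 router(s): 1 × 2.5 ms = 2.5 ms.
End-to-end = 3.003 ms.

3.003 ms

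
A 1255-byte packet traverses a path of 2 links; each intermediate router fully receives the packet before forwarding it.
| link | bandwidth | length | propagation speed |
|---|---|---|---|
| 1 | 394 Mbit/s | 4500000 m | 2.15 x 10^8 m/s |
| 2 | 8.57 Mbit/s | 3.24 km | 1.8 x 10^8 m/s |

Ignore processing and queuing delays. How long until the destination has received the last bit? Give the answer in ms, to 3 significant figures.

22.1 ms

L = 1255 × 8 = 10040 bits.
Transmission delays (L/R per hop): 0.0254822, 1.17153 ms; sum = 1.19701 ms.
Propagation delays (d/s per hop): 20.9302, 0.018 ms; sum = 20.9482 ms.
End-to-end = 22.1 ms.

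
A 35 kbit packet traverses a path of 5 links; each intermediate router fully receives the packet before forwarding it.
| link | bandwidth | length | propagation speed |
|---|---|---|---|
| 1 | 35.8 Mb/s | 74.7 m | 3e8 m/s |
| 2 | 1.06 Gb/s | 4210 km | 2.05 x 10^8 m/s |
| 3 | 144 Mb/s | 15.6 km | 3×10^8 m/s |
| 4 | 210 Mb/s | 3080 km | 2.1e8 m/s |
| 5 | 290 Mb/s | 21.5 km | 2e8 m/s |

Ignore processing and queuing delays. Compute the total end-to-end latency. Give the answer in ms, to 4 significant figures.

L = 35000 bits.
Transmission delays (L/R per hop): 0.977654, 0.0330189, 0.243056, 0.166667, 0.12069 ms; sum = 1.54108 ms.
Propagation delays (d/s per hop): 0.000249, 20.5366, 0.052, 14.6667, 0.1075 ms; sum = 35.363 ms.
End-to-end = 36.90 ms.

36.90 ms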